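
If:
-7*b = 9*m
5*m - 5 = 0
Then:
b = -9/7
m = 1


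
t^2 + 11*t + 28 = (t + 4)*(t + 7)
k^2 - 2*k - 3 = (k - 3)*(k + 1)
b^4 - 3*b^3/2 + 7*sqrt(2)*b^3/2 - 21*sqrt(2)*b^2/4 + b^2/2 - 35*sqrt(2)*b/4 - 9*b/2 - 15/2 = (b - 5/2)*(b + 1)*(b + sqrt(2)/2)*(b + 3*sqrt(2))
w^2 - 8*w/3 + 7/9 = (w - 7/3)*(w - 1/3)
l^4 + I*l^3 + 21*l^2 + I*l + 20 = (l - 4*I)*(l - I)*(l + I)*(l + 5*I)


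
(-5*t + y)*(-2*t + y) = 10*t^2 - 7*t*y + y^2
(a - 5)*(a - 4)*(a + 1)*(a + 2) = a^4 - 6*a^3 - 5*a^2 + 42*a + 40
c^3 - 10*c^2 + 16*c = c*(c - 8)*(c - 2)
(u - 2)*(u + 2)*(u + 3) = u^3 + 3*u^2 - 4*u - 12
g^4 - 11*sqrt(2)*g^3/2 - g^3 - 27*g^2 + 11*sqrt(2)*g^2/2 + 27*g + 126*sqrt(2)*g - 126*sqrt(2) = (g - 1)*(g - 6*sqrt(2))*(g - 3*sqrt(2))*(g + 7*sqrt(2)/2)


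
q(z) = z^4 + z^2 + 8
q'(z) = 4*z^3 + 2*z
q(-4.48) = 430.89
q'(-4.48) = -368.62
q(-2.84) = 81.12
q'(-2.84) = -97.31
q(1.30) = 12.55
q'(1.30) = 11.39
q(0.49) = 8.30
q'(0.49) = 1.45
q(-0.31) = 8.11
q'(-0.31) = -0.74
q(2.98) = 95.74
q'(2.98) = 111.81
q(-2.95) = 92.44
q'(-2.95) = -108.59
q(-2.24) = 38.19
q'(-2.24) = -49.44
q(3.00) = 98.00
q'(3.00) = 114.00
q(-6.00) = 1340.00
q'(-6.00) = -876.00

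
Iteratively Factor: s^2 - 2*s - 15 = (s + 3)*(s - 5)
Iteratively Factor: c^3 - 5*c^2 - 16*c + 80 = (c - 5)*(c^2 - 16) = (c - 5)*(c - 4)*(c + 4)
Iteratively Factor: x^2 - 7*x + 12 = (x - 3)*(x - 4)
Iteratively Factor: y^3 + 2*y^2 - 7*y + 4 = (y - 1)*(y^2 + 3*y - 4) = (y - 1)*(y + 4)*(y - 1)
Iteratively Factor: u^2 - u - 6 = (u + 2)*(u - 3)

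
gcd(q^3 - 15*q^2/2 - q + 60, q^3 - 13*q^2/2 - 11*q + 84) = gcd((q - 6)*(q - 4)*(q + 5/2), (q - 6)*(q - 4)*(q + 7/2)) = q^2 - 10*q + 24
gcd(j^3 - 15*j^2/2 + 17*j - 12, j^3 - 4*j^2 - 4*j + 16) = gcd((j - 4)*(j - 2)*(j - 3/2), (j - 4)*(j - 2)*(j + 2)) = j^2 - 6*j + 8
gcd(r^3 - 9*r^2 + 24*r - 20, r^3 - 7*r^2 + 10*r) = r^2 - 7*r + 10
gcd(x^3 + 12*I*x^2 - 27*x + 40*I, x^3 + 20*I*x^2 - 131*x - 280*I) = x^2 + 13*I*x - 40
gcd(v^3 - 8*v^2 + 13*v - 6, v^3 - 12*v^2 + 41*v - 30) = v^2 - 7*v + 6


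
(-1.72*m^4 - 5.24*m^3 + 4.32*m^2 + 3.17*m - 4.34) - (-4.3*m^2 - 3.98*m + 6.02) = -1.72*m^4 - 5.24*m^3 + 8.62*m^2 + 7.15*m - 10.36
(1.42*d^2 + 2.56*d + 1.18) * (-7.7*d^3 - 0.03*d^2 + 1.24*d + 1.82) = -10.934*d^5 - 19.7546*d^4 - 7.402*d^3 + 5.7234*d^2 + 6.1224*d + 2.1476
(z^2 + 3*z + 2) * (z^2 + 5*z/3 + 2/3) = z^4 + 14*z^3/3 + 23*z^2/3 + 16*z/3 + 4/3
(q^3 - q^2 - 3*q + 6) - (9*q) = q^3 - q^2 - 12*q + 6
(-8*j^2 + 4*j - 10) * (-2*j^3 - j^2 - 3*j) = 16*j^5 + 40*j^3 - 2*j^2 + 30*j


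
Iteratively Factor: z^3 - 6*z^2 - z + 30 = (z - 5)*(z^2 - z - 6) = (z - 5)*(z + 2)*(z - 3)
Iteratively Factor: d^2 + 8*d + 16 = (d + 4)*(d + 4)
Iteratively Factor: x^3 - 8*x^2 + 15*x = (x - 3)*(x^2 - 5*x) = x*(x - 3)*(x - 5)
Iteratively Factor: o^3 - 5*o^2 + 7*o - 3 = (o - 1)*(o^2 - 4*o + 3) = (o - 1)^2*(o - 3)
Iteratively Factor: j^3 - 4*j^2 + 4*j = (j - 2)*(j^2 - 2*j) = (j - 2)^2*(j)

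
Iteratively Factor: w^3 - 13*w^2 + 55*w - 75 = (w - 5)*(w^2 - 8*w + 15) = (w - 5)*(w - 3)*(w - 5)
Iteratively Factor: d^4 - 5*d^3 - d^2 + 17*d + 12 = (d - 4)*(d^3 - d^2 - 5*d - 3) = (d - 4)*(d - 3)*(d^2 + 2*d + 1) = (d - 4)*(d - 3)*(d + 1)*(d + 1)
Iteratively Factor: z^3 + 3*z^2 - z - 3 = (z - 1)*(z^2 + 4*z + 3) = (z - 1)*(z + 3)*(z + 1)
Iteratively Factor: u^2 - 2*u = (u)*(u - 2)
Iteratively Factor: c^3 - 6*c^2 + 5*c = (c)*(c^2 - 6*c + 5) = c*(c - 5)*(c - 1)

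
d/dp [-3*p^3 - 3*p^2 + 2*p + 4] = -9*p^2 - 6*p + 2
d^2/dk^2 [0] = 0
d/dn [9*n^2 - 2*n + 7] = 18*n - 2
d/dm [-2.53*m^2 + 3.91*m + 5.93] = 3.91 - 5.06*m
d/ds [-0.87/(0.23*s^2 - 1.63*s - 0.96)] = (0.4002*s - 1.4181)/(-0.23*s^2 + 1.63*s + 0.96)^2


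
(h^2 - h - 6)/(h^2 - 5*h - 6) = (-h^2 + h + 6)/(-h^2 + 5*h + 6)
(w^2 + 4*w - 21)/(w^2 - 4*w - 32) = (-w^2 - 4*w + 21)/(-w^2 + 4*w + 32)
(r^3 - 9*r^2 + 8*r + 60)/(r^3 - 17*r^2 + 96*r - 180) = (r + 2)/(r - 6)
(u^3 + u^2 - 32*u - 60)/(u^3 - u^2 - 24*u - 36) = (u + 5)/(u + 3)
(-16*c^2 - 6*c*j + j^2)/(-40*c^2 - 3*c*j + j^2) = (2*c + j)/(5*c + j)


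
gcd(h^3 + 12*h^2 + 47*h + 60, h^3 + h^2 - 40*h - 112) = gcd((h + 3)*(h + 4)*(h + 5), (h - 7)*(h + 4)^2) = h + 4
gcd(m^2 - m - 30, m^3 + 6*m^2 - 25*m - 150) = m + 5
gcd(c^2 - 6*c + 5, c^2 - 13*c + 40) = c - 5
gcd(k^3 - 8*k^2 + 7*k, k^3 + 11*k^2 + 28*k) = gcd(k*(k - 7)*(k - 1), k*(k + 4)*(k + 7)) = k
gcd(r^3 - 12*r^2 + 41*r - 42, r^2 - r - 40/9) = 1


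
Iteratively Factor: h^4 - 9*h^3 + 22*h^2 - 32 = (h - 4)*(h^3 - 5*h^2 + 2*h + 8) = (h - 4)*(h - 2)*(h^2 - 3*h - 4) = (h - 4)*(h - 2)*(h + 1)*(h - 4)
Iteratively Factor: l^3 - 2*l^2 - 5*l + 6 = (l + 2)*(l^2 - 4*l + 3) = (l - 1)*(l + 2)*(l - 3)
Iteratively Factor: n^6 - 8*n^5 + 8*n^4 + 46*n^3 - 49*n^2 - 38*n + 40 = (n + 2)*(n^5 - 10*n^4 + 28*n^3 - 10*n^2 - 29*n + 20) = (n - 5)*(n + 2)*(n^4 - 5*n^3 + 3*n^2 + 5*n - 4) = (n - 5)*(n - 1)*(n + 2)*(n^3 - 4*n^2 - n + 4) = (n - 5)*(n - 4)*(n - 1)*(n + 2)*(n^2 - 1) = (n - 5)*(n - 4)*(n - 1)^2*(n + 2)*(n + 1)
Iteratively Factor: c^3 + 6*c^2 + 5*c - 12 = (c - 1)*(c^2 + 7*c + 12) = (c - 1)*(c + 4)*(c + 3)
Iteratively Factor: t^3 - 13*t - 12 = (t - 4)*(t^2 + 4*t + 3) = (t - 4)*(t + 1)*(t + 3)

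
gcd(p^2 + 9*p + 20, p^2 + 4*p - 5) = p + 5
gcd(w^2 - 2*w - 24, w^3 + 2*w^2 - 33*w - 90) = w - 6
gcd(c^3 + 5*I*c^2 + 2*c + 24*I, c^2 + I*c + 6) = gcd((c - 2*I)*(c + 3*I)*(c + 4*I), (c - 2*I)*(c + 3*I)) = c^2 + I*c + 6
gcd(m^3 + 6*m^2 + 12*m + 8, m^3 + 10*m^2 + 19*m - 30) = 1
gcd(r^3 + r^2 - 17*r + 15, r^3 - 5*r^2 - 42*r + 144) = r - 3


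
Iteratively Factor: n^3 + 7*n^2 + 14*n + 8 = (n + 1)*(n^2 + 6*n + 8) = (n + 1)*(n + 4)*(n + 2)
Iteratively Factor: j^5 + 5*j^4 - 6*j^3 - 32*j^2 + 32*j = (j + 4)*(j^4 + j^3 - 10*j^2 + 8*j) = (j - 1)*(j + 4)*(j^3 + 2*j^2 - 8*j) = (j - 2)*(j - 1)*(j + 4)*(j^2 + 4*j) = j*(j - 2)*(j - 1)*(j + 4)*(j + 4)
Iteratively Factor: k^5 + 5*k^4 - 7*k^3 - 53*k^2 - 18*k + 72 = (k - 1)*(k^4 + 6*k^3 - k^2 - 54*k - 72) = (k - 1)*(k + 2)*(k^3 + 4*k^2 - 9*k - 36) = (k - 1)*(k + 2)*(k + 3)*(k^2 + k - 12) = (k - 3)*(k - 1)*(k + 2)*(k + 3)*(k + 4)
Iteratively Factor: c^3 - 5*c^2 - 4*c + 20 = (c - 2)*(c^2 - 3*c - 10) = (c - 5)*(c - 2)*(c + 2)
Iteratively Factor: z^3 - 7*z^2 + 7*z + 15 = (z + 1)*(z^2 - 8*z + 15) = (z - 3)*(z + 1)*(z - 5)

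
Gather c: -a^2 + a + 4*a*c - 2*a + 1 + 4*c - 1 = -a^2 - a + c*(4*a + 4)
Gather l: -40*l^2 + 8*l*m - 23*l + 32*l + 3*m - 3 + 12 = -40*l^2 + l*(8*m + 9) + 3*m + 9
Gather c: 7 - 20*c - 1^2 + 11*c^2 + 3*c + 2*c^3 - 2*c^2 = 2*c^3 + 9*c^2 - 17*c + 6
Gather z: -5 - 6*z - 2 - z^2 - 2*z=-z^2 - 8*z - 7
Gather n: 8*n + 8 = 8*n + 8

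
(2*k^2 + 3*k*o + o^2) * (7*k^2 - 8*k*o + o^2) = 14*k^4 + 5*k^3*o - 15*k^2*o^2 - 5*k*o^3 + o^4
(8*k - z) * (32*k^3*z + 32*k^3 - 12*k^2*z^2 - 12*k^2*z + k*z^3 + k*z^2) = 256*k^4*z + 256*k^4 - 128*k^3*z^2 - 128*k^3*z + 20*k^2*z^3 + 20*k^2*z^2 - k*z^4 - k*z^3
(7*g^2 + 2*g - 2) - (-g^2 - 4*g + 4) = 8*g^2 + 6*g - 6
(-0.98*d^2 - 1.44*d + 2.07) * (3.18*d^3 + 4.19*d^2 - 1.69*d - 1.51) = -3.1164*d^5 - 8.6854*d^4 + 2.2052*d^3 + 12.5867*d^2 - 1.3239*d - 3.1257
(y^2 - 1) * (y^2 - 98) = y^4 - 99*y^2 + 98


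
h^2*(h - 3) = h^3 - 3*h^2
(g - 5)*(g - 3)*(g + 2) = g^3 - 6*g^2 - g + 30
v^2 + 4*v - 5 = (v - 1)*(v + 5)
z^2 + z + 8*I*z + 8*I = (z + 1)*(z + 8*I)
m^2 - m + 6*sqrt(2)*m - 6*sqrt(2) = (m - 1)*(m + 6*sqrt(2))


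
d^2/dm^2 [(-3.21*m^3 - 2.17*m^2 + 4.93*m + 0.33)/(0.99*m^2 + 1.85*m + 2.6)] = (3.5527136788005e-15*m^5 + 12.165126*m^3 - 57.186522*m^2 - 202.71015*m - 76.20499)/(0.970299*m^6 + 5.439555*m^5 + 17.809605*m^4 + 34.903025*m^3 + 46.7727*m^2 + 37.518*m + 17.576)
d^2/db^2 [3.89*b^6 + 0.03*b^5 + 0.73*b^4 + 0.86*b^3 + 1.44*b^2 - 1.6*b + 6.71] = 116.7*b^4 + 0.6*b^3 + 8.76*b^2 + 5.16*b + 2.88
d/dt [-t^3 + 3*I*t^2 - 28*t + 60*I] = -3*t^2 + 6*I*t - 28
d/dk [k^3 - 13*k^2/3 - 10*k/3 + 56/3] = 3*k^2 - 26*k/3 - 10/3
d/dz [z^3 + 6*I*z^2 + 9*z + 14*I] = 3*z^2 + 12*I*z + 9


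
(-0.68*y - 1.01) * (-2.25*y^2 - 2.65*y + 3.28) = 1.53*y^3 + 4.0745*y^2 + 0.4461*y - 3.3128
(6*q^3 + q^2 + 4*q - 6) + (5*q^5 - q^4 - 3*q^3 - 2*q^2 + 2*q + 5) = 5*q^5 - q^4 + 3*q^3 - q^2 + 6*q - 1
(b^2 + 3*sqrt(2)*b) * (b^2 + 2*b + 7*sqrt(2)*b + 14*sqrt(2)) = b^4 + 2*b^3 + 10*sqrt(2)*b^3 + 20*sqrt(2)*b^2 + 42*b^2 + 84*b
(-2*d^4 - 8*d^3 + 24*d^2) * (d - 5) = -2*d^5 + 2*d^4 + 64*d^3 - 120*d^2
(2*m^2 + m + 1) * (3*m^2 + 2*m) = 6*m^4 + 7*m^3 + 5*m^2 + 2*m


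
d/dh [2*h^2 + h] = 4*h + 1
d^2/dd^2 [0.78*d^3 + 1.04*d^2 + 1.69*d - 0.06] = 4.68*d + 2.08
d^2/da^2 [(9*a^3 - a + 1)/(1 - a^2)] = 2*(-8*a^3 - 3*a^2 - 24*a - 1)/(a^6 - 3*a^4 + 3*a^2 - 1)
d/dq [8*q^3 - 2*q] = 24*q^2 - 2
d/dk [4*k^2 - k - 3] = 8*k - 1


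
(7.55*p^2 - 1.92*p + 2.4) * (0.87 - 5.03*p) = -37.9765*p^3 + 16.2261*p^2 - 13.7424*p + 2.088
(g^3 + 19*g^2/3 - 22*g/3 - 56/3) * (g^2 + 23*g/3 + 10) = g^5 + 14*g^4 + 461*g^3/9 - 104*g^2/9 - 1948*g/9 - 560/3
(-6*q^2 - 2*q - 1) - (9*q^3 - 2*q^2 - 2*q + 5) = -9*q^3 - 4*q^2 - 6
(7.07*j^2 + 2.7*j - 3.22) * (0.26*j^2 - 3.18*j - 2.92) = 1.8382*j^4 - 21.7806*j^3 - 30.0676*j^2 + 2.3556*j + 9.4024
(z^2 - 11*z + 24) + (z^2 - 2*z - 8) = 2*z^2 - 13*z + 16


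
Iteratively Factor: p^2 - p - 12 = (p - 4)*(p + 3)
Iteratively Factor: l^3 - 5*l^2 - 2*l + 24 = (l - 4)*(l^2 - l - 6) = (l - 4)*(l + 2)*(l - 3)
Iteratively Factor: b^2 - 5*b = (b)*(b - 5)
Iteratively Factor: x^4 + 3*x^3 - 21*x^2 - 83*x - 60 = (x + 3)*(x^3 - 21*x - 20) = (x + 1)*(x + 3)*(x^2 - x - 20) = (x - 5)*(x + 1)*(x + 3)*(x + 4)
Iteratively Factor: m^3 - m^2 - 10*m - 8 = (m + 2)*(m^2 - 3*m - 4) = (m - 4)*(m + 2)*(m + 1)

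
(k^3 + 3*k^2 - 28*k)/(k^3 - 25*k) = (k^2 + 3*k - 28)/(k^2 - 25)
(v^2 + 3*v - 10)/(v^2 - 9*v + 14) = (v + 5)/(v - 7)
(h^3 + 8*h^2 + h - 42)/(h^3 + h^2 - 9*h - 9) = (h^2 + 5*h - 14)/(h^2 - 2*h - 3)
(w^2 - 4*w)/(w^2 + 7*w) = (w - 4)/(w + 7)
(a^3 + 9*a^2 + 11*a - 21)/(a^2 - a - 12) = (a^2 + 6*a - 7)/(a - 4)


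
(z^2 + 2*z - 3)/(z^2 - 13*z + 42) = (z^2 + 2*z - 3)/(z^2 - 13*z + 42)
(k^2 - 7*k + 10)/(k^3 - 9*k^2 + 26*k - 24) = (k - 5)/(k^2 - 7*k + 12)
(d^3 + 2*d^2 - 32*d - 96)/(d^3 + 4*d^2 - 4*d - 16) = (d^2 - 2*d - 24)/(d^2 - 4)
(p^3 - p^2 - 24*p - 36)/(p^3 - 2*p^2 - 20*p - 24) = (p + 3)/(p + 2)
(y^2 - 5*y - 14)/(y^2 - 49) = (y + 2)/(y + 7)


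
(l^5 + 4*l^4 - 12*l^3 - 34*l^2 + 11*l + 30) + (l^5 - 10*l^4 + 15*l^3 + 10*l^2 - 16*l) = 2*l^5 - 6*l^4 + 3*l^3 - 24*l^2 - 5*l + 30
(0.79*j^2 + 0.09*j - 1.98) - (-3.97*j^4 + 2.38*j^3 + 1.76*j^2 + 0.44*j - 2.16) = 3.97*j^4 - 2.38*j^3 - 0.97*j^2 - 0.35*j + 0.18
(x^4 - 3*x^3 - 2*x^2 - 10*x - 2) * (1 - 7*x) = -7*x^5 + 22*x^4 + 11*x^3 + 68*x^2 + 4*x - 2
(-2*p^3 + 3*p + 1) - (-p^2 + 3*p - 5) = -2*p^3 + p^2 + 6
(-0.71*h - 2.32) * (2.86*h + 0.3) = -2.0306*h^2 - 6.8482*h - 0.696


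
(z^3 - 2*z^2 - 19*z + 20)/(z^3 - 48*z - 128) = (z^2 - 6*z + 5)/(z^2 - 4*z - 32)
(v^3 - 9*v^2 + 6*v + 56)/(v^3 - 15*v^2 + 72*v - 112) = (v + 2)/(v - 4)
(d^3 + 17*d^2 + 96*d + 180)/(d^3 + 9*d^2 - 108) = (d + 5)/(d - 3)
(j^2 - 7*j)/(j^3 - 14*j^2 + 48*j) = (j - 7)/(j^2 - 14*j + 48)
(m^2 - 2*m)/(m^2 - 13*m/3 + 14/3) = 3*m/(3*m - 7)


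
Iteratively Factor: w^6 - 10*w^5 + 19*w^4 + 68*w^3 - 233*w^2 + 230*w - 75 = (w + 3)*(w^5 - 13*w^4 + 58*w^3 - 106*w^2 + 85*w - 25) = (w - 1)*(w + 3)*(w^4 - 12*w^3 + 46*w^2 - 60*w + 25) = (w - 1)^2*(w + 3)*(w^3 - 11*w^2 + 35*w - 25) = (w - 5)*(w - 1)^2*(w + 3)*(w^2 - 6*w + 5) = (w - 5)*(w - 1)^3*(w + 3)*(w - 5)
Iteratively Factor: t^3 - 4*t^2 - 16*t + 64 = (t - 4)*(t^2 - 16) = (t - 4)*(t + 4)*(t - 4)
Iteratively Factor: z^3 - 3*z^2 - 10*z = (z + 2)*(z^2 - 5*z) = z*(z + 2)*(z - 5)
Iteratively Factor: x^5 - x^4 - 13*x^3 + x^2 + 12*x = (x - 1)*(x^4 - 13*x^2 - 12*x) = (x - 1)*(x + 3)*(x^3 - 3*x^2 - 4*x) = (x - 4)*(x - 1)*(x + 3)*(x^2 + x) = x*(x - 4)*(x - 1)*(x + 3)*(x + 1)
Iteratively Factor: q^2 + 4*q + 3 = (q + 3)*(q + 1)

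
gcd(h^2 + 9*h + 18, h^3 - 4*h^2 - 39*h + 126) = h + 6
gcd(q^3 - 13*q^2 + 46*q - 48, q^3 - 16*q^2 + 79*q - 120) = q^2 - 11*q + 24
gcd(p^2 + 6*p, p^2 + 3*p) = p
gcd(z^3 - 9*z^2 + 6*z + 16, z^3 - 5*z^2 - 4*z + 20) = z - 2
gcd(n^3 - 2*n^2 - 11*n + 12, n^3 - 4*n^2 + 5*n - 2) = n - 1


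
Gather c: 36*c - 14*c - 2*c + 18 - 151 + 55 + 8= 20*c - 70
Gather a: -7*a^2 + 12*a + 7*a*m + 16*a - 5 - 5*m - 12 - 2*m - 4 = -7*a^2 + a*(7*m + 28) - 7*m - 21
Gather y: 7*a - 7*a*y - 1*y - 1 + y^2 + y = -7*a*y + 7*a + y^2 - 1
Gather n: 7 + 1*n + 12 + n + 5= 2*n + 24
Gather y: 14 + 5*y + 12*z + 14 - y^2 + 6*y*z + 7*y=-y^2 + y*(6*z + 12) + 12*z + 28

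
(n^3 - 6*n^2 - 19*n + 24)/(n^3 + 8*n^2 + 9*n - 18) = (n - 8)/(n + 6)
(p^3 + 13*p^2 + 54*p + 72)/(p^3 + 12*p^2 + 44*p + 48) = (p + 3)/(p + 2)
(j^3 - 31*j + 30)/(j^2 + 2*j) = (j^3 - 31*j + 30)/(j*(j + 2))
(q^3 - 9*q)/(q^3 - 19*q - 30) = q*(q - 3)/(q^2 - 3*q - 10)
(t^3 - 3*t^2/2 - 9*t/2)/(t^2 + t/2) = (2*t^2 - 3*t - 9)/(2*t + 1)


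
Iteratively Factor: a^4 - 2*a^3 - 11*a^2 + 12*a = (a + 3)*(a^3 - 5*a^2 + 4*a) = (a - 1)*(a + 3)*(a^2 - 4*a) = (a - 4)*(a - 1)*(a + 3)*(a)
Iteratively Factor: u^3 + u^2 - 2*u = (u + 2)*(u^2 - u) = u*(u + 2)*(u - 1)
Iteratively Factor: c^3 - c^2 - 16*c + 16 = (c - 1)*(c^2 - 16) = (c - 4)*(c - 1)*(c + 4)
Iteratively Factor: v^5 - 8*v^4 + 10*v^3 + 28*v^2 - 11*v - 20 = (v + 1)*(v^4 - 9*v^3 + 19*v^2 + 9*v - 20) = (v - 5)*(v + 1)*(v^3 - 4*v^2 - v + 4) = (v - 5)*(v - 1)*(v + 1)*(v^2 - 3*v - 4) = (v - 5)*(v - 4)*(v - 1)*(v + 1)*(v + 1)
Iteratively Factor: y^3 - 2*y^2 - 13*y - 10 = (y - 5)*(y^2 + 3*y + 2) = (y - 5)*(y + 1)*(y + 2)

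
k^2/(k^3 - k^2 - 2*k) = k/(k^2 - k - 2)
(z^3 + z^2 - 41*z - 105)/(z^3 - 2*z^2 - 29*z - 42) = (z + 5)/(z + 2)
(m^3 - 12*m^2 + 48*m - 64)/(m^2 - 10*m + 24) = (m^2 - 8*m + 16)/(m - 6)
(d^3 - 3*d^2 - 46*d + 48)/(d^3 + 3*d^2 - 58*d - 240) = (d - 1)/(d + 5)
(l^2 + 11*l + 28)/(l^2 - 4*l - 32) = (l + 7)/(l - 8)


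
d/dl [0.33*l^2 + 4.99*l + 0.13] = 0.66*l + 4.99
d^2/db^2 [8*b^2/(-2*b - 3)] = -144/(8*b^3 + 36*b^2 + 54*b + 27)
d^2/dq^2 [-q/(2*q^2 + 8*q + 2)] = (-4*q*(q + 2)^2 + (3*q + 4)*(q^2 + 4*q + 1))/(q^2 + 4*q + 1)^3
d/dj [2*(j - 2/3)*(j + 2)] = 4*j + 8/3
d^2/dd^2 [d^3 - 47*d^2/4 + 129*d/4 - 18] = 6*d - 47/2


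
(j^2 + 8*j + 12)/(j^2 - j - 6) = (j + 6)/(j - 3)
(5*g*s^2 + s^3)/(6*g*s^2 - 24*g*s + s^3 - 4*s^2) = s*(5*g + s)/(6*g*s - 24*g + s^2 - 4*s)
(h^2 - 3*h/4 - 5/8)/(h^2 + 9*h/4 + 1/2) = (8*h^2 - 6*h - 5)/(2*(4*h^2 + 9*h + 2))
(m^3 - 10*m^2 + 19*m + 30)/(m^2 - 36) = (m^2 - 4*m - 5)/(m + 6)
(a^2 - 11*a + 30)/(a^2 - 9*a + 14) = (a^2 - 11*a + 30)/(a^2 - 9*a + 14)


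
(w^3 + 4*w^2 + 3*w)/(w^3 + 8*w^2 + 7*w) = (w + 3)/(w + 7)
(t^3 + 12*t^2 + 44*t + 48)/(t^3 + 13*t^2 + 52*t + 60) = (t + 4)/(t + 5)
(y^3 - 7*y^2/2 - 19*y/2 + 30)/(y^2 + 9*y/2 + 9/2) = (2*y^2 - 13*y + 20)/(2*y + 3)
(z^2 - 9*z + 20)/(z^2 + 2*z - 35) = (z - 4)/(z + 7)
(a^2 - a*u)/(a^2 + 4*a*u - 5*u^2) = a/(a + 5*u)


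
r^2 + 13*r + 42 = (r + 6)*(r + 7)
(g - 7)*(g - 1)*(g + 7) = g^3 - g^2 - 49*g + 49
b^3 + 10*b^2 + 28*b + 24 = (b + 2)^2*(b + 6)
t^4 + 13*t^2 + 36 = (t - 3*I)*(t - 2*I)*(t + 2*I)*(t + 3*I)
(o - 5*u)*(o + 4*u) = o^2 - o*u - 20*u^2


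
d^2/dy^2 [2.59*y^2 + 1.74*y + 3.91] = 5.18000000000000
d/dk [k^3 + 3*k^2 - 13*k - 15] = 3*k^2 + 6*k - 13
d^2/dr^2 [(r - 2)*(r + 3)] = 2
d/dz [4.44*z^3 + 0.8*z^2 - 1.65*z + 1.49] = 13.32*z^2 + 1.6*z - 1.65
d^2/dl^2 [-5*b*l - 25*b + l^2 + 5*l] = 2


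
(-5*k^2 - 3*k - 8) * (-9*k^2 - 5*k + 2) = 45*k^4 + 52*k^3 + 77*k^2 + 34*k - 16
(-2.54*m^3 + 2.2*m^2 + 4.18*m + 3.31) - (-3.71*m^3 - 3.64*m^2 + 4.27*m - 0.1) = 1.17*m^3 + 5.84*m^2 - 0.0899999999999999*m + 3.41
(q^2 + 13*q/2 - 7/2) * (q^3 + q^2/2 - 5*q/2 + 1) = q^5 + 7*q^4 - 11*q^3/4 - 17*q^2 + 61*q/4 - 7/2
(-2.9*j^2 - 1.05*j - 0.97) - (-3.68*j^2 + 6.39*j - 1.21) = 0.78*j^2 - 7.44*j + 0.24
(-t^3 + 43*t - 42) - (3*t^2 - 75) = -t^3 - 3*t^2 + 43*t + 33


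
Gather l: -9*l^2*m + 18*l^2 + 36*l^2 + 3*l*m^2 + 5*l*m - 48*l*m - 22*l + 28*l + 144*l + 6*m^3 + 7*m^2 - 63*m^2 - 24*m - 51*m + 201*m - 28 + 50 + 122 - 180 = l^2*(54 - 9*m) + l*(3*m^2 - 43*m + 150) + 6*m^3 - 56*m^2 + 126*m - 36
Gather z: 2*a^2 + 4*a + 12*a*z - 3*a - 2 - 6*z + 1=2*a^2 + a + z*(12*a - 6) - 1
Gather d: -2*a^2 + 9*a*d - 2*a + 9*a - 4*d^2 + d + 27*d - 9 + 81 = -2*a^2 + 7*a - 4*d^2 + d*(9*a + 28) + 72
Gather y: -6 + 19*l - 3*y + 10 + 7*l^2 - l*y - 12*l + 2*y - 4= 7*l^2 + 7*l + y*(-l - 1)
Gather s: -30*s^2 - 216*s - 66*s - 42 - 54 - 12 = -30*s^2 - 282*s - 108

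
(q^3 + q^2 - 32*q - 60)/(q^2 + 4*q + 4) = (q^2 - q - 30)/(q + 2)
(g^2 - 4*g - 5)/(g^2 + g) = (g - 5)/g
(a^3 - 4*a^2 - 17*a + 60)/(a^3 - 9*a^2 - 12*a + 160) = (a - 3)/(a - 8)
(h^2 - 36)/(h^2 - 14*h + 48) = (h + 6)/(h - 8)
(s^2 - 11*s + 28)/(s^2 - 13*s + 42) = (s - 4)/(s - 6)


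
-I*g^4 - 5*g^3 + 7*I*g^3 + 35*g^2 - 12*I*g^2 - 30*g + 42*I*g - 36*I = (g - 6)*(g - 1)*(g - 6*I)*(-I*g + 1)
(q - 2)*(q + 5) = q^2 + 3*q - 10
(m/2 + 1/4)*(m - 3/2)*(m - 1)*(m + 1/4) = m^4/2 - 7*m^3/8 - m^2/8 + 13*m/32 + 3/32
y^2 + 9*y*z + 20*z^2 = (y + 4*z)*(y + 5*z)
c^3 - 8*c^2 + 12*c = c*(c - 6)*(c - 2)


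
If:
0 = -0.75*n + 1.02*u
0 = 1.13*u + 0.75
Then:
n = -0.90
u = -0.66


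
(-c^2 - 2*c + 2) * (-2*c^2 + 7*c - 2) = 2*c^4 - 3*c^3 - 16*c^2 + 18*c - 4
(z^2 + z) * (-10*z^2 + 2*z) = -10*z^4 - 8*z^3 + 2*z^2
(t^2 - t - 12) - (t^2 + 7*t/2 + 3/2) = -9*t/2 - 27/2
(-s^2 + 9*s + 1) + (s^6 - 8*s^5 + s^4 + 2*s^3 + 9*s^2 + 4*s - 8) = s^6 - 8*s^5 + s^4 + 2*s^3 + 8*s^2 + 13*s - 7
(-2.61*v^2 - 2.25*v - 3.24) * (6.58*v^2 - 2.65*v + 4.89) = -17.1738*v^4 - 7.8885*v^3 - 28.1196*v^2 - 2.4165*v - 15.8436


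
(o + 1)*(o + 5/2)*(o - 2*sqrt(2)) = o^3 - 2*sqrt(2)*o^2 + 7*o^2/2 - 7*sqrt(2)*o + 5*o/2 - 5*sqrt(2)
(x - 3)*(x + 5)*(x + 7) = x^3 + 9*x^2 - x - 105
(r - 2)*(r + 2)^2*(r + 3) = r^4 + 5*r^3 + 2*r^2 - 20*r - 24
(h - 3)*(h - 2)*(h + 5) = h^3 - 19*h + 30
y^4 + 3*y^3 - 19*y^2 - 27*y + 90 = (y - 3)*(y - 2)*(y + 3)*(y + 5)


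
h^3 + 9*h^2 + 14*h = h*(h + 2)*(h + 7)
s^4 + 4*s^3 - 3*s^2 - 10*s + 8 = (s - 1)^2*(s + 2)*(s + 4)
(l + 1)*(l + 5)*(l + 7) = l^3 + 13*l^2 + 47*l + 35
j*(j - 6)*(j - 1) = j^3 - 7*j^2 + 6*j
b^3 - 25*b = b*(b - 5)*(b + 5)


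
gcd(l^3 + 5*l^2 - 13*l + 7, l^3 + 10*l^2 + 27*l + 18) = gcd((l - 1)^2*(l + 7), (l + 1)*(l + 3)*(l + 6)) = 1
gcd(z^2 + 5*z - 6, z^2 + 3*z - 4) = z - 1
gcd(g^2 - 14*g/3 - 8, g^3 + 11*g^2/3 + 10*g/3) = 1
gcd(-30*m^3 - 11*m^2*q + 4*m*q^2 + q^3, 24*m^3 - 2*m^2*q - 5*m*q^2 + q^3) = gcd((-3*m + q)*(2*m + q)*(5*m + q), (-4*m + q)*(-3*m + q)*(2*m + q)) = -6*m^2 - m*q + q^2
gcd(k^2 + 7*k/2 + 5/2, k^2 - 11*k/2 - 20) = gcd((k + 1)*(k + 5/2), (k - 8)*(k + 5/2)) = k + 5/2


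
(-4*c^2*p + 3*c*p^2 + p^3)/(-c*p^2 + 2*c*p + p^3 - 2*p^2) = (4*c + p)/(p - 2)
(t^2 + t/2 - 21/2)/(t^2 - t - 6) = (t + 7/2)/(t + 2)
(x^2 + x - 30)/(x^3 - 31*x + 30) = 1/(x - 1)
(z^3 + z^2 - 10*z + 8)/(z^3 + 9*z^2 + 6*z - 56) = (z - 1)/(z + 7)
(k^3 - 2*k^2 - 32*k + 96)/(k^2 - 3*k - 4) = (k^2 + 2*k - 24)/(k + 1)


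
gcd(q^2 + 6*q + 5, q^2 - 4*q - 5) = q + 1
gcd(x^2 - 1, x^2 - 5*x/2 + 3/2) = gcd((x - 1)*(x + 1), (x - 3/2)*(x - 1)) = x - 1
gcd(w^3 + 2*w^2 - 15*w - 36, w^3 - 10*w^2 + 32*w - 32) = w - 4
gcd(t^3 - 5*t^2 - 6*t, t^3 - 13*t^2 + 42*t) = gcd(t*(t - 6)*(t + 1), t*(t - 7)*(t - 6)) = t^2 - 6*t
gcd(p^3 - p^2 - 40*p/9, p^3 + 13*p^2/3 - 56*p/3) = p^2 - 8*p/3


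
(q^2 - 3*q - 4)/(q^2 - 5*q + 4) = (q + 1)/(q - 1)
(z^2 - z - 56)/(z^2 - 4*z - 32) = (z + 7)/(z + 4)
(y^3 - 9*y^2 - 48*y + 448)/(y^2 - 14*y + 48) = (y^2 - y - 56)/(y - 6)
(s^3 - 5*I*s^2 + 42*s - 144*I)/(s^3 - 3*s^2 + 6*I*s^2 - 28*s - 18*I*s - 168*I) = (s^2 - 11*I*s - 24)/(s^2 - 3*s - 28)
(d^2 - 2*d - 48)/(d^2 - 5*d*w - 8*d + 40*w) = (-d - 6)/(-d + 5*w)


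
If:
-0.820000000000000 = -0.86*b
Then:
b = 0.95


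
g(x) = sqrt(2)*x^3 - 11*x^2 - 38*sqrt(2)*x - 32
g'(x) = 3*sqrt(2)*x^2 - 22*x - 38*sqrt(2)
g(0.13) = -39.17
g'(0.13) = -56.53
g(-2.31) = 16.01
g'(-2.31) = 19.72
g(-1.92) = 20.62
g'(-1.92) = 4.14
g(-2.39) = 14.30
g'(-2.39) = 23.07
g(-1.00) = 9.33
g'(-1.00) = -27.50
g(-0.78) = 2.55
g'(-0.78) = -34.00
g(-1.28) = 15.80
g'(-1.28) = -18.63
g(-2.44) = 13.09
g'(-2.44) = 25.20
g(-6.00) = -411.03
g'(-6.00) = 230.99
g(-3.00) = -7.96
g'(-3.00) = 50.44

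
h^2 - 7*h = h*(h - 7)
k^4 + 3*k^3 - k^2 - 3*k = k*(k - 1)*(k + 1)*(k + 3)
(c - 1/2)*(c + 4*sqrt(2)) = c^2 - c/2 + 4*sqrt(2)*c - 2*sqrt(2)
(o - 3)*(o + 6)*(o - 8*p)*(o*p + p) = o^4*p - 8*o^3*p^2 + 4*o^3*p - 32*o^2*p^2 - 15*o^2*p + 120*o*p^2 - 18*o*p + 144*p^2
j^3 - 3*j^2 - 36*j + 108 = (j - 6)*(j - 3)*(j + 6)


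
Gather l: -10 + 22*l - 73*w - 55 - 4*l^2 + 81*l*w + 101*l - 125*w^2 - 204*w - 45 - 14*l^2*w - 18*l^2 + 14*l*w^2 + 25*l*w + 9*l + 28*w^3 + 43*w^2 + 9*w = l^2*(-14*w - 22) + l*(14*w^2 + 106*w + 132) + 28*w^3 - 82*w^2 - 268*w - 110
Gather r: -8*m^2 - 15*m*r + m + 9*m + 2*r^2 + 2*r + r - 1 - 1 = -8*m^2 + 10*m + 2*r^2 + r*(3 - 15*m) - 2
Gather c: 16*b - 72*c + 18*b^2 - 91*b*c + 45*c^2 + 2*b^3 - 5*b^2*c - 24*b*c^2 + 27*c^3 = 2*b^3 + 18*b^2 + 16*b + 27*c^3 + c^2*(45 - 24*b) + c*(-5*b^2 - 91*b - 72)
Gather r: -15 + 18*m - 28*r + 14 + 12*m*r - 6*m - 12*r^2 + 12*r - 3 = 12*m - 12*r^2 + r*(12*m - 16) - 4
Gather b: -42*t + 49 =49 - 42*t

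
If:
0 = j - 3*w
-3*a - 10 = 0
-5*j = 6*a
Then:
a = -10/3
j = 4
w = 4/3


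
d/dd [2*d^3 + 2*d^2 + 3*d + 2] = 6*d^2 + 4*d + 3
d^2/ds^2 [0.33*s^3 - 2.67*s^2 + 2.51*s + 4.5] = 1.98*s - 5.34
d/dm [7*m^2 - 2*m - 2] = 14*m - 2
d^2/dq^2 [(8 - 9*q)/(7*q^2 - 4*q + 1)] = 2*(-4*(7*q - 2)^2*(9*q - 8) + (189*q - 92)*(7*q^2 - 4*q + 1))/(7*q^2 - 4*q + 1)^3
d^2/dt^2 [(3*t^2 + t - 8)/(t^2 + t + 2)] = 4*(-t^3 - 21*t^2 - 15*t + 9)/(t^6 + 3*t^5 + 9*t^4 + 13*t^3 + 18*t^2 + 12*t + 8)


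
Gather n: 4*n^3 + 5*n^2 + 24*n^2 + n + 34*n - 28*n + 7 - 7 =4*n^3 + 29*n^2 + 7*n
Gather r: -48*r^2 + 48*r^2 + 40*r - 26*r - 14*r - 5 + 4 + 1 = 0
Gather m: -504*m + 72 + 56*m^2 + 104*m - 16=56*m^2 - 400*m + 56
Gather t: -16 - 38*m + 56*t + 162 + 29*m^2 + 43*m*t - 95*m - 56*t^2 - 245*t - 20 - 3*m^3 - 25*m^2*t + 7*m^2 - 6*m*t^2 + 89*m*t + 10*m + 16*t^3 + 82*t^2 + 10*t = -3*m^3 + 36*m^2 - 123*m + 16*t^3 + t^2*(26 - 6*m) + t*(-25*m^2 + 132*m - 179) + 126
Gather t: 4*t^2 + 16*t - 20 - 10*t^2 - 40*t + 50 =-6*t^2 - 24*t + 30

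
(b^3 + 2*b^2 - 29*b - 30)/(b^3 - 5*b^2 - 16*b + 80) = (b^2 + 7*b + 6)/(b^2 - 16)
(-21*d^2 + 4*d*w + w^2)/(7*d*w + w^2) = (-3*d + w)/w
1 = 1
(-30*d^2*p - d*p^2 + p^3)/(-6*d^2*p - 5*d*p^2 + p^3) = (5*d + p)/(d + p)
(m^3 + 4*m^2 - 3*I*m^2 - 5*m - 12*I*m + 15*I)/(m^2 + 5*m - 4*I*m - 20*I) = (m^2 - m*(1 + 3*I) + 3*I)/(m - 4*I)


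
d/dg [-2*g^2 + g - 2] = 1 - 4*g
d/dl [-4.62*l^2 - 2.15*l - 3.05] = -9.24*l - 2.15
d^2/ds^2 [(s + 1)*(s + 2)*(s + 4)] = 6*s + 14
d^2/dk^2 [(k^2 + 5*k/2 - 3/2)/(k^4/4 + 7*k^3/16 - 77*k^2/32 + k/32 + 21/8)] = 32*(384*k^8 + 2592*k^7 + 4184*k^6 - 11436*k^5 - 19398*k^4 + 5489*k^3 - 37863*k^2 + 108297*k - 5715)/(512*k^12 + 2688*k^11 - 10080*k^10 - 48808*k^9 + 113820*k^8 + 302358*k^7 - 724049*k^6 - 521451*k^5 + 1670277*k^4 + 257545*k^3 - 1629684*k^2 + 21168*k + 592704)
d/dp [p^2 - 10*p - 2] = 2*p - 10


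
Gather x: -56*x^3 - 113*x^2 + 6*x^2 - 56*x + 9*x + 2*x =-56*x^3 - 107*x^2 - 45*x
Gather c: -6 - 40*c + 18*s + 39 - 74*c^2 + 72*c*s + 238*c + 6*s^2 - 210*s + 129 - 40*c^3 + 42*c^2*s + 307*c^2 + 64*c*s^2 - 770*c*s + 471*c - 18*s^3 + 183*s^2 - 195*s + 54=-40*c^3 + c^2*(42*s + 233) + c*(64*s^2 - 698*s + 669) - 18*s^3 + 189*s^2 - 387*s + 216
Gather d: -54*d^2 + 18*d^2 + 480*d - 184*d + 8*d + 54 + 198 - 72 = -36*d^2 + 304*d + 180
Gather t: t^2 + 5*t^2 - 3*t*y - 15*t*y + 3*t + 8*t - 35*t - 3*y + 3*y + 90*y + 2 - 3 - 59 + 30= 6*t^2 + t*(-18*y - 24) + 90*y - 30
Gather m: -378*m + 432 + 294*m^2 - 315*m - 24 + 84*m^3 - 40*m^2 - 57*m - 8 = 84*m^3 + 254*m^2 - 750*m + 400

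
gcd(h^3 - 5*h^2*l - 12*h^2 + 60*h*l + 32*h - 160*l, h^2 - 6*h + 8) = h - 4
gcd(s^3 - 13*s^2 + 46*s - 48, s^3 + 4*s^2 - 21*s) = s - 3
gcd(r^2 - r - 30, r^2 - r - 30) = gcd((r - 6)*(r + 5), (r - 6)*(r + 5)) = r^2 - r - 30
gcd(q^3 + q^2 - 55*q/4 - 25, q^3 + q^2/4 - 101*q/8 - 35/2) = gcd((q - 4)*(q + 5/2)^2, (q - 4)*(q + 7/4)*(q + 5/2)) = q^2 - 3*q/2 - 10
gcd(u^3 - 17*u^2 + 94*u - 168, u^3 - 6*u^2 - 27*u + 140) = u^2 - 11*u + 28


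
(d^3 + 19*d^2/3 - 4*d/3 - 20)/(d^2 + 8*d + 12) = d - 5/3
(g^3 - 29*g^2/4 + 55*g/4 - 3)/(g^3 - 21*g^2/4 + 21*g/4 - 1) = (g - 3)/(g - 1)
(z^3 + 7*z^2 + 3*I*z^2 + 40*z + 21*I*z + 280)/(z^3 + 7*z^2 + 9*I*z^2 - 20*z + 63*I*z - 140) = (z^2 + 3*I*z + 40)/(z^2 + 9*I*z - 20)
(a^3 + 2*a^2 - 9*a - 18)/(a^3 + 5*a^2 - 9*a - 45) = (a + 2)/(a + 5)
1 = 1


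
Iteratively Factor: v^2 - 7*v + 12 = (v - 3)*(v - 4)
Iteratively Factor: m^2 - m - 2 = (m + 1)*(m - 2)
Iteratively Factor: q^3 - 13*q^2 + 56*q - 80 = (q - 4)*(q^2 - 9*q + 20) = (q - 5)*(q - 4)*(q - 4)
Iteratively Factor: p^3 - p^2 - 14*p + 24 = (p + 4)*(p^2 - 5*p + 6) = (p - 3)*(p + 4)*(p - 2)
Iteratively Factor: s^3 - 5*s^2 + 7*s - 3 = (s - 3)*(s^2 - 2*s + 1) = (s - 3)*(s - 1)*(s - 1)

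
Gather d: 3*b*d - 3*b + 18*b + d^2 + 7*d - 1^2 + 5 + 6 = 15*b + d^2 + d*(3*b + 7) + 10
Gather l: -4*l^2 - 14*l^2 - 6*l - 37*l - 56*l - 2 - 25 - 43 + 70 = -18*l^2 - 99*l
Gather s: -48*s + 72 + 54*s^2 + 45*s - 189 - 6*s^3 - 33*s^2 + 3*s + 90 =-6*s^3 + 21*s^2 - 27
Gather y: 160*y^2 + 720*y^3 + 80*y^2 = 720*y^3 + 240*y^2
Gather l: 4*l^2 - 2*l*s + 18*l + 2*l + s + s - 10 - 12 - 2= 4*l^2 + l*(20 - 2*s) + 2*s - 24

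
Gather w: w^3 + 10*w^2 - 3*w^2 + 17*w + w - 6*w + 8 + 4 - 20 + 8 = w^3 + 7*w^2 + 12*w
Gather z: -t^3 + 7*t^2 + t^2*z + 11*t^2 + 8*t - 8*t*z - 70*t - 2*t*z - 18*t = -t^3 + 18*t^2 - 80*t + z*(t^2 - 10*t)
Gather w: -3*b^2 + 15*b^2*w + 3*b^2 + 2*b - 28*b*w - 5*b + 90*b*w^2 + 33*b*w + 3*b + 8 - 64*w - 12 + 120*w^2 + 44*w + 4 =w^2*(90*b + 120) + w*(15*b^2 + 5*b - 20)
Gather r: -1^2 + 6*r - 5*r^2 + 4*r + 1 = -5*r^2 + 10*r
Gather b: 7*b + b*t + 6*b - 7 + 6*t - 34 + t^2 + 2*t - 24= b*(t + 13) + t^2 + 8*t - 65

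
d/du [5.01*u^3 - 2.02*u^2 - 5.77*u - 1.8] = 15.03*u^2 - 4.04*u - 5.77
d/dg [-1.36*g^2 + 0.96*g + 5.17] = 0.96 - 2.72*g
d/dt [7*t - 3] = 7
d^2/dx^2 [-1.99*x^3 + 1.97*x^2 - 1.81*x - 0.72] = 3.94 - 11.94*x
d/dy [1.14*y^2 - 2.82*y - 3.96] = 2.28*y - 2.82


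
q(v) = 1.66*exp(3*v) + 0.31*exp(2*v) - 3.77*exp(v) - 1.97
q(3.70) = 110196.82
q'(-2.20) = -0.40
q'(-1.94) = -0.51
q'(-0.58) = -1.04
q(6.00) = 109044479.86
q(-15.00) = -1.97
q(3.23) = 26918.54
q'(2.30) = 4965.61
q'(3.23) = 80754.03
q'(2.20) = 3677.25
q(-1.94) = -2.50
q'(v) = 4.98*exp(3*v) + 0.62*exp(2*v) - 3.77*exp(v)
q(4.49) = 1177169.96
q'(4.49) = 3529725.56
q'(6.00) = 327086033.35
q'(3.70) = 330394.20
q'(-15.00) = 0.00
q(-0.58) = -3.69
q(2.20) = 1209.51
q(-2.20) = -2.38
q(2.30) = 1638.44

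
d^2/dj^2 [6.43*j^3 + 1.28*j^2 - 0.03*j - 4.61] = 38.58*j + 2.56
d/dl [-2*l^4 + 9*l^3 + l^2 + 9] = l*(-8*l^2 + 27*l + 2)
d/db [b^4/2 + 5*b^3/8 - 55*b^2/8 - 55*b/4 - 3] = 2*b^3 + 15*b^2/8 - 55*b/4 - 55/4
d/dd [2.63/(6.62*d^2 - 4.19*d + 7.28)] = (11.0197 - 34.8212*d)/(6.62*d^2 - 4.19*d + 7.28)^2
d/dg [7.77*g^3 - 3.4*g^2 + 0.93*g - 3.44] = 23.31*g^2 - 6.8*g + 0.93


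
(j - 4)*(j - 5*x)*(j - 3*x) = j^3 - 8*j^2*x - 4*j^2 + 15*j*x^2 + 32*j*x - 60*x^2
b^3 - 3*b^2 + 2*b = b*(b - 2)*(b - 1)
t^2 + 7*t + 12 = (t + 3)*(t + 4)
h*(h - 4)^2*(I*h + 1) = I*h^4 + h^3 - 8*I*h^3 - 8*h^2 + 16*I*h^2 + 16*h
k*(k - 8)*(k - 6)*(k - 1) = k^4 - 15*k^3 + 62*k^2 - 48*k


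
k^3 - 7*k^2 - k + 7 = (k - 7)*(k - 1)*(k + 1)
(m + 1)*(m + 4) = m^2 + 5*m + 4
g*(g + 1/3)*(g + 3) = g^3 + 10*g^2/3 + g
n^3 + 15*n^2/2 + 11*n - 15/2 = (n - 1/2)*(n + 3)*(n + 5)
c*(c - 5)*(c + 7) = c^3 + 2*c^2 - 35*c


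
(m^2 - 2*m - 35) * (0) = 0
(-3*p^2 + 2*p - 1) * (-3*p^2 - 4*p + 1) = 9*p^4 + 6*p^3 - 8*p^2 + 6*p - 1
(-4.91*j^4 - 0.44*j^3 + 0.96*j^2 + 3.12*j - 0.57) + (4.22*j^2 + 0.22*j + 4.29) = -4.91*j^4 - 0.44*j^3 + 5.18*j^2 + 3.34*j + 3.72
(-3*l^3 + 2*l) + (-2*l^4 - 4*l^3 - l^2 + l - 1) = -2*l^4 - 7*l^3 - l^2 + 3*l - 1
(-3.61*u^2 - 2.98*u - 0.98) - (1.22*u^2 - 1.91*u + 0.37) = -4.83*u^2 - 1.07*u - 1.35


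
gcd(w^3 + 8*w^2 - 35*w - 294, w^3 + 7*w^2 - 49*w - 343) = w^2 + 14*w + 49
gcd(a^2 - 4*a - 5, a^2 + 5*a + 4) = a + 1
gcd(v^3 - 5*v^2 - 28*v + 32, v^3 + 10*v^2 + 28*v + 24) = 1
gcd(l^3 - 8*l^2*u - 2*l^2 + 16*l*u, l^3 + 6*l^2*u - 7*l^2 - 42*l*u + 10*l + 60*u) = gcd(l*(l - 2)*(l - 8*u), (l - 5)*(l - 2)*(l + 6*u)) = l - 2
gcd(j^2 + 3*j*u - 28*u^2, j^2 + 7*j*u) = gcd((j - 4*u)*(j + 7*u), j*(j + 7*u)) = j + 7*u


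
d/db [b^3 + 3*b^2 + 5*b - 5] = 3*b^2 + 6*b + 5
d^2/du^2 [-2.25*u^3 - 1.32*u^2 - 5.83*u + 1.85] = -13.5*u - 2.64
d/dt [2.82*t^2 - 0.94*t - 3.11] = 5.64*t - 0.94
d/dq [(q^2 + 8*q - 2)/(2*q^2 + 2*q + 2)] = (-7*q^2 + 6*q + 10)/(2*(q^4 + 2*q^3 + 3*q^2 + 2*q + 1))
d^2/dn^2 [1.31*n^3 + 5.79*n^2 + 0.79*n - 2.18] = 7.86*n + 11.58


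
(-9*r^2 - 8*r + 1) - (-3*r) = -9*r^2 - 5*r + 1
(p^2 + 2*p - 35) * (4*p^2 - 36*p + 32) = 4*p^4 - 28*p^3 - 180*p^2 + 1324*p - 1120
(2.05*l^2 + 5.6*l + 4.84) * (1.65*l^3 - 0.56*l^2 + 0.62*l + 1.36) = 3.3825*l^5 + 8.092*l^4 + 6.121*l^3 + 3.5496*l^2 + 10.6168*l + 6.5824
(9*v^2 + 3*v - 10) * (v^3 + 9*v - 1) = 9*v^5 + 3*v^4 + 71*v^3 + 18*v^2 - 93*v + 10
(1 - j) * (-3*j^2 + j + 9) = 3*j^3 - 4*j^2 - 8*j + 9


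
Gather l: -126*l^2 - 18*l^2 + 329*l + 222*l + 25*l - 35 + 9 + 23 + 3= -144*l^2 + 576*l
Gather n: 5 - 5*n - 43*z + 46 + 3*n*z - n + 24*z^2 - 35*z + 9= n*(3*z - 6) + 24*z^2 - 78*z + 60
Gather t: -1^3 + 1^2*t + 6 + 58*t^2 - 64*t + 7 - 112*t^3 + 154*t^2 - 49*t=-112*t^3 + 212*t^2 - 112*t + 12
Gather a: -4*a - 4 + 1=-4*a - 3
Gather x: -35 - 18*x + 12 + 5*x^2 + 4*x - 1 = 5*x^2 - 14*x - 24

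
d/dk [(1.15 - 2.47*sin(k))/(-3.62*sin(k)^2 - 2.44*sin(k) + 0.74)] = (-8.9414*sin(k)^2 + 8.326*sin(k) + 0.9782)*cos(k)/(13.1044*sin(k)^4 + 17.6656*sin(k)^3 + 0.596*sin(k)^2 - 3.6112*sin(k) + 0.5476)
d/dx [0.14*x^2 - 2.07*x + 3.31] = 0.28*x - 2.07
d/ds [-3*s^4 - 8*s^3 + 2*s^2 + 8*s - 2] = -12*s^3 - 24*s^2 + 4*s + 8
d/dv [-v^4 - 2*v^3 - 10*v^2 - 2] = 2*v*(-2*v^2 - 3*v - 10)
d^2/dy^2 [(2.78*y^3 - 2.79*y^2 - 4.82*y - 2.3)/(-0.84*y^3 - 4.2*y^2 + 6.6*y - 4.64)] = (23.552928*y^6 - 72.067968*y^5 + 344.334816*y^4 + 221.921184*y^3 + 126.066816*y^2 - 1359.029568*y + 526.081728)/(0.592704*y^9 + 8.89056*y^8 + 30.48192*y^7 - 55.798848*y^6 - 141.28128*y^5 + 640.05984*y^4 - 1004.966208*y^3 + 877.62816*y^2 - 426.28608*y + 99.897344)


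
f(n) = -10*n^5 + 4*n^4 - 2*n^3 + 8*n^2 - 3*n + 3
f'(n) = -50*n^4 + 16*n^3 - 6*n^2 + 16*n - 3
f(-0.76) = 14.65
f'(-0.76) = -42.33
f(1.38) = -26.70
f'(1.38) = -131.63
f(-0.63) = 10.19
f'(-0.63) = -27.34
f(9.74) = -841702.37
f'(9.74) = -435625.28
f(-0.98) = 28.23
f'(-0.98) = -85.62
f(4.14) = -11001.06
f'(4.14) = -13592.56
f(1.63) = -76.12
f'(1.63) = -276.53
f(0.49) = 3.16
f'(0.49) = 2.40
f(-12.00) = 2575911.00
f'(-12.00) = -1065507.00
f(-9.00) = 618870.00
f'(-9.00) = -340347.00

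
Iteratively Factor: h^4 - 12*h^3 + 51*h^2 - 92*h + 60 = (h - 2)*(h^3 - 10*h^2 + 31*h - 30) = (h - 2)^2*(h^2 - 8*h + 15) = (h - 5)*(h - 2)^2*(h - 3)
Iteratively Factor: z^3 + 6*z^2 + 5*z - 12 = (z + 3)*(z^2 + 3*z - 4) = (z + 3)*(z + 4)*(z - 1)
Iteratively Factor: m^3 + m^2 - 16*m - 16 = (m + 1)*(m^2 - 16) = (m + 1)*(m + 4)*(m - 4)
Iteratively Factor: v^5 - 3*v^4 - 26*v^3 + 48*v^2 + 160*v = (v - 5)*(v^4 + 2*v^3 - 16*v^2 - 32*v) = (v - 5)*(v - 4)*(v^3 + 6*v^2 + 8*v) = v*(v - 5)*(v - 4)*(v^2 + 6*v + 8) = v*(v - 5)*(v - 4)*(v + 2)*(v + 4)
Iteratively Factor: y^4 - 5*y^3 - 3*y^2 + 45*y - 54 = (y - 2)*(y^3 - 3*y^2 - 9*y + 27) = (y - 3)*(y - 2)*(y^2 - 9) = (y - 3)*(y - 2)*(y + 3)*(y - 3)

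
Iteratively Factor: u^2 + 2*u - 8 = (u - 2)*(u + 4)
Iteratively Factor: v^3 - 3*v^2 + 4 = (v + 1)*(v^2 - 4*v + 4) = (v - 2)*(v + 1)*(v - 2)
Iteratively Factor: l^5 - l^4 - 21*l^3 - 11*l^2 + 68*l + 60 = (l + 3)*(l^4 - 4*l^3 - 9*l^2 + 16*l + 20) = (l + 2)*(l + 3)*(l^3 - 6*l^2 + 3*l + 10) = (l - 5)*(l + 2)*(l + 3)*(l^2 - l - 2) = (l - 5)*(l + 1)*(l + 2)*(l + 3)*(l - 2)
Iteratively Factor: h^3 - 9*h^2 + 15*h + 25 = (h - 5)*(h^2 - 4*h - 5) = (h - 5)^2*(h + 1)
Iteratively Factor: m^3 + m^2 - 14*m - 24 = (m + 3)*(m^2 - 2*m - 8) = (m + 2)*(m + 3)*(m - 4)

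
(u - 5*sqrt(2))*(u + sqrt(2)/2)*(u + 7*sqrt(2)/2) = u^3 - sqrt(2)*u^2 - 73*u/2 - 35*sqrt(2)/2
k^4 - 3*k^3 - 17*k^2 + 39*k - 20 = (k - 5)*(k - 1)^2*(k + 4)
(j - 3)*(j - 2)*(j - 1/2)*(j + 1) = j^4 - 9*j^3/2 + 3*j^2 + 11*j/2 - 3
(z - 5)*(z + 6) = z^2 + z - 30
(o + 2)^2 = o^2 + 4*o + 4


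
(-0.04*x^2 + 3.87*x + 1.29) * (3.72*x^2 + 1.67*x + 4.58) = -0.1488*x^4 + 14.3296*x^3 + 11.0785*x^2 + 19.8789*x + 5.9082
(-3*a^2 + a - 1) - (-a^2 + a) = -2*a^2 - 1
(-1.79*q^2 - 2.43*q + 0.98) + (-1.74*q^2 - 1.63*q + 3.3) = -3.53*q^2 - 4.06*q + 4.28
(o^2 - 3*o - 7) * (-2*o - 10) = -2*o^3 - 4*o^2 + 44*o + 70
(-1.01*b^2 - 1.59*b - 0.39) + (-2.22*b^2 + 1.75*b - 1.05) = -3.23*b^2 + 0.16*b - 1.44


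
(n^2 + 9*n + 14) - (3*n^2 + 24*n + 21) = -2*n^2 - 15*n - 7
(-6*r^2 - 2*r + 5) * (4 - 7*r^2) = 42*r^4 + 14*r^3 - 59*r^2 - 8*r + 20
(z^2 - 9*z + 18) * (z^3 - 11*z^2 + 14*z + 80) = z^5 - 20*z^4 + 131*z^3 - 244*z^2 - 468*z + 1440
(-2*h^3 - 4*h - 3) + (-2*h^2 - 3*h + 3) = -2*h^3 - 2*h^2 - 7*h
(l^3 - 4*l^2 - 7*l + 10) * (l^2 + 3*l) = l^5 - l^4 - 19*l^3 - 11*l^2 + 30*l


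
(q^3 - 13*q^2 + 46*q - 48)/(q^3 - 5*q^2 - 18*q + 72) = (q^2 - 10*q + 16)/(q^2 - 2*q - 24)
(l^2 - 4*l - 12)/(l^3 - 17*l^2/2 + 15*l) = 2*(l + 2)/(l*(2*l - 5))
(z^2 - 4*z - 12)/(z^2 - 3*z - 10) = (z - 6)/(z - 5)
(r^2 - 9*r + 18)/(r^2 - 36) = (r - 3)/(r + 6)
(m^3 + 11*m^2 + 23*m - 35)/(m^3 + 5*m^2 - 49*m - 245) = (m - 1)/(m - 7)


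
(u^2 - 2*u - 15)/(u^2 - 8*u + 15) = (u + 3)/(u - 3)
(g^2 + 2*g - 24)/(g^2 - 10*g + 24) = (g + 6)/(g - 6)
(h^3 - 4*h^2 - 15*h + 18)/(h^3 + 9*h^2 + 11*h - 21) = (h - 6)/(h + 7)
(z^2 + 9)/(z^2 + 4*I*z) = (z^2 + 9)/(z*(z + 4*I))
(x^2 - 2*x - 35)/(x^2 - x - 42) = (x + 5)/(x + 6)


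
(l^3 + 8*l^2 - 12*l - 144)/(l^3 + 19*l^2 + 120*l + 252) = (l - 4)/(l + 7)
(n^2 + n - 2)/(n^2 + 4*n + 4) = (n - 1)/(n + 2)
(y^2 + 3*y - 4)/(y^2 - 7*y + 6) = (y + 4)/(y - 6)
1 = 1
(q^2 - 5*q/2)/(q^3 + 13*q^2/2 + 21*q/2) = (2*q - 5)/(2*q^2 + 13*q + 21)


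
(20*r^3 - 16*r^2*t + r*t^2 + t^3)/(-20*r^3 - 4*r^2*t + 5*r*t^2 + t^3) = (-2*r + t)/(2*r + t)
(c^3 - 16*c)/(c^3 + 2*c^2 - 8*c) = (c - 4)/(c - 2)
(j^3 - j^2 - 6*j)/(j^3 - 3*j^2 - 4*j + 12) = j/(j - 2)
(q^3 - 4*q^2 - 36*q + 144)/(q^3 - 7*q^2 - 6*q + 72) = (q + 6)/(q + 3)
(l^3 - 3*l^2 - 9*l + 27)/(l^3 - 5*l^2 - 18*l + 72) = (l^2 - 9)/(l^2 - 2*l - 24)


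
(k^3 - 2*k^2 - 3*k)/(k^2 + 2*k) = (k^2 - 2*k - 3)/(k + 2)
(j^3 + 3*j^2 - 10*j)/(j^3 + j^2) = (j^2 + 3*j - 10)/(j*(j + 1))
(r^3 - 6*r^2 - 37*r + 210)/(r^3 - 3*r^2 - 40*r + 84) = (r - 5)/(r - 2)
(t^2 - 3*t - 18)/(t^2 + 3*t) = (t - 6)/t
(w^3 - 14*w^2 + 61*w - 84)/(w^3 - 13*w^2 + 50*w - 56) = (w - 3)/(w - 2)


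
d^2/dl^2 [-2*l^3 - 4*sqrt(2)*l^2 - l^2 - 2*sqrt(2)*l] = -12*l - 8*sqrt(2) - 2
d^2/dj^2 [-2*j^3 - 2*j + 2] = -12*j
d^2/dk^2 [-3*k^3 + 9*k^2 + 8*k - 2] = 18 - 18*k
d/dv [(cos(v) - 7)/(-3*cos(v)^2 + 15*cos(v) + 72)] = (sin(v)^2 + 14*cos(v) - 60)*sin(v)/(3*(sin(v)^2 + 5*cos(v) + 23)^2)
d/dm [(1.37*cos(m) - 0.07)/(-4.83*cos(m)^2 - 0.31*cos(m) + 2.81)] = (-6.6171*cos(m)^2 + 0.6762*cos(m) - 3.828)*sin(m)/(23.3289*cos(m)^4 + 2.9946*cos(m)^3 - 27.0485*cos(m)^2 - 1.7422*cos(m) + 7.8961)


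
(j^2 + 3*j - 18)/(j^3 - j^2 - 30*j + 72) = 1/(j - 4)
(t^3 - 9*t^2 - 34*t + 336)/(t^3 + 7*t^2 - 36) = (t^2 - 15*t + 56)/(t^2 + t - 6)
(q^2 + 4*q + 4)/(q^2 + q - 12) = (q^2 + 4*q + 4)/(q^2 + q - 12)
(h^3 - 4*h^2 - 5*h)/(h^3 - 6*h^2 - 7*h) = (h - 5)/(h - 7)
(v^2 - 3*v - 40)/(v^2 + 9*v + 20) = (v - 8)/(v + 4)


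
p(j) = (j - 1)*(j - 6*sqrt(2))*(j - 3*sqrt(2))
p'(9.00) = 44.63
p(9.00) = 19.59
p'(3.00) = -6.64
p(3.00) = 13.63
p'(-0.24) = 55.49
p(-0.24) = -48.50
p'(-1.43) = 94.12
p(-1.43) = -136.68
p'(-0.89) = 75.54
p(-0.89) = -90.95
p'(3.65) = -11.52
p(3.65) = 7.59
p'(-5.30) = 278.51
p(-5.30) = -828.75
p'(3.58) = -11.11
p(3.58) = 8.39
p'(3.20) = -8.41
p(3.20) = 12.12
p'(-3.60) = 186.45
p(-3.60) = -435.99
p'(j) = (j - 1)*(j - 6*sqrt(2)) + (j - 1)*(j - 3*sqrt(2)) + (j - 6*sqrt(2))*(j - 3*sqrt(2))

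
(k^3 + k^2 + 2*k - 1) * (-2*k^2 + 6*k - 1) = -2*k^5 + 4*k^4 + k^3 + 13*k^2 - 8*k + 1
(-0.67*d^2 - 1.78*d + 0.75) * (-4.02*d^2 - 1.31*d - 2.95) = 2.6934*d^4 + 8.0333*d^3 + 1.2933*d^2 + 4.2685*d - 2.2125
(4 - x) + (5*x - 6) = 4*x - 2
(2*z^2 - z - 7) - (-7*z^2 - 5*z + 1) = 9*z^2 + 4*z - 8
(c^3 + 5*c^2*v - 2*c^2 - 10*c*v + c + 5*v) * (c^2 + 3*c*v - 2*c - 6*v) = c^5 + 8*c^4*v - 4*c^4 + 15*c^3*v^2 - 32*c^3*v + 5*c^3 - 60*c^2*v^2 + 40*c^2*v - 2*c^2 + 75*c*v^2 - 16*c*v - 30*v^2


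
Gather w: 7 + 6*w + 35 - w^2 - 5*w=-w^2 + w + 42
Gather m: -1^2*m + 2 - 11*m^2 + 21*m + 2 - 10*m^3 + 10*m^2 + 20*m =-10*m^3 - m^2 + 40*m + 4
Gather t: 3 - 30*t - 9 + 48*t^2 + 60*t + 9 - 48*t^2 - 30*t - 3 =0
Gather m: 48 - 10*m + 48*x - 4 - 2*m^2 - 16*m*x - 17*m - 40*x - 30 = -2*m^2 + m*(-16*x - 27) + 8*x + 14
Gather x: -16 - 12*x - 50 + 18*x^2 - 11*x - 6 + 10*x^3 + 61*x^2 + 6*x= 10*x^3 + 79*x^2 - 17*x - 72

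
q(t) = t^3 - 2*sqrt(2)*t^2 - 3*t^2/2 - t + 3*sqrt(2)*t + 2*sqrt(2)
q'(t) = 3*t^2 - 4*sqrt(2)*t - 3*t - 1 + 3*sqrt(2)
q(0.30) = 3.44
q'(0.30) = 0.92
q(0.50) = 3.49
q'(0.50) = -0.34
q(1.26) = 2.04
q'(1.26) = -2.90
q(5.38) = 50.71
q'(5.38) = 43.50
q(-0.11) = 2.42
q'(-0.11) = 4.23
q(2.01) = -0.02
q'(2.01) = -2.04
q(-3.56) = -108.69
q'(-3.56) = 72.08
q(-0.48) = 0.16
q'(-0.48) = 8.09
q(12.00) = 1146.45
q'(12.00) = 331.36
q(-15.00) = -4394.71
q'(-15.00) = 808.10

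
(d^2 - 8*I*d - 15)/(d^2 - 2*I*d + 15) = (d - 3*I)/(d + 3*I)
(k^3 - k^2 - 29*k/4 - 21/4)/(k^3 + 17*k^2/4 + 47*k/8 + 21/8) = 2*(2*k - 7)/(4*k + 7)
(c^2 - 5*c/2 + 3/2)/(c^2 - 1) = (c - 3/2)/(c + 1)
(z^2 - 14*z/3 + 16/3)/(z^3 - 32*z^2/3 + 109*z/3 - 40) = (z - 2)/(z^2 - 8*z + 15)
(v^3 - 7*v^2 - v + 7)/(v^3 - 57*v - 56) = (v^2 - 8*v + 7)/(v^2 - v - 56)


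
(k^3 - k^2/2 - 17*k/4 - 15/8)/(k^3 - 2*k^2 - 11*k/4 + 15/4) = (k + 1/2)/(k - 1)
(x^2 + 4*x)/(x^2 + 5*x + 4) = x/(x + 1)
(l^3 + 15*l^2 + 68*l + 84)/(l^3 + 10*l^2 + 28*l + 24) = (l + 7)/(l + 2)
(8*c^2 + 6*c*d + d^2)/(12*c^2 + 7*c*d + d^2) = (2*c + d)/(3*c + d)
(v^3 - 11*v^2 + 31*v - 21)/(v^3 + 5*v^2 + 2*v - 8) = (v^2 - 10*v + 21)/(v^2 + 6*v + 8)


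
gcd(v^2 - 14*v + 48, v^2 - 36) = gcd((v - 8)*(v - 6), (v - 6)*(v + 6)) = v - 6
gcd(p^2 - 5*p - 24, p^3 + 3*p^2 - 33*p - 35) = 1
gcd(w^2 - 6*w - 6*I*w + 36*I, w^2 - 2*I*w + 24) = w - 6*I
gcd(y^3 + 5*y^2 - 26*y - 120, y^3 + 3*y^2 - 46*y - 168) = y^2 + 10*y + 24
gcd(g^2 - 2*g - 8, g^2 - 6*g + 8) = g - 4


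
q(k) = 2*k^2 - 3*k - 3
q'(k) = 4*k - 3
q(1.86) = -1.66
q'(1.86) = 4.44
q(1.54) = -2.88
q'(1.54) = 3.16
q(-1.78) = 8.68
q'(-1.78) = -10.12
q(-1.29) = 4.20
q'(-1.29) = -8.16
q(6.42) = 60.17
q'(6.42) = 22.68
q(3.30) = 8.88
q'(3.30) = 10.20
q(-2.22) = 13.52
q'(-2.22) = -11.88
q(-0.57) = -0.64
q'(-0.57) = -5.28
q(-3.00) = 24.00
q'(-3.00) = -15.00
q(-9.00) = 186.00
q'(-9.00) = -39.00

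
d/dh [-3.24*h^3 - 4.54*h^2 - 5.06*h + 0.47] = -9.72*h^2 - 9.08*h - 5.06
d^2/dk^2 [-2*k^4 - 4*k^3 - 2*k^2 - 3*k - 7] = -24*k^2 - 24*k - 4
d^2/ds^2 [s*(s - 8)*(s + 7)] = 6*s - 2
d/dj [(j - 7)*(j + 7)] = 2*j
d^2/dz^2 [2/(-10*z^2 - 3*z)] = 4*(10*z*(10*z + 3) - (20*z + 3)^2)/(z^3*(10*z + 3)^3)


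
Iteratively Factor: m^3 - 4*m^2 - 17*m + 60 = (m - 5)*(m^2 + m - 12) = (m - 5)*(m + 4)*(m - 3)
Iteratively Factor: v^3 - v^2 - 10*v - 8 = (v + 2)*(v^2 - 3*v - 4) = (v - 4)*(v + 2)*(v + 1)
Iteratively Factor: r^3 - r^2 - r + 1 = (r - 1)*(r^2 - 1) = (r - 1)^2*(r + 1)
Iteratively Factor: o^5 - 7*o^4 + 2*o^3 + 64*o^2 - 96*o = (o - 4)*(o^4 - 3*o^3 - 10*o^2 + 24*o) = (o - 4)*(o + 3)*(o^3 - 6*o^2 + 8*o) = o*(o - 4)*(o + 3)*(o^2 - 6*o + 8) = o*(o - 4)^2*(o + 3)*(o - 2)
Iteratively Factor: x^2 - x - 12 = (x - 4)*(x + 3)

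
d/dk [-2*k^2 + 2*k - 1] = 2 - 4*k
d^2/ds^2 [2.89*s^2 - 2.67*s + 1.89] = 5.78000000000000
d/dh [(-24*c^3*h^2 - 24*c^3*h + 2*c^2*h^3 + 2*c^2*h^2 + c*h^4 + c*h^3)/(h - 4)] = c*(-24*c^2*h^2 + 192*c^2*h + 96*c^2 + 4*c*h^3 - 22*c*h^2 - 16*c*h + 3*h^4 - 14*h^3 - 12*h^2)/(h^2 - 8*h + 16)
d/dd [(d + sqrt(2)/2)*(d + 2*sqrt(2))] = 2*d + 5*sqrt(2)/2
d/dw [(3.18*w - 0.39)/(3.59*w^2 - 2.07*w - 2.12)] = (-11.4162*w^2 + 2.8002*w - 7.5489)/(12.8881*w^4 - 14.8626*w^3 - 10.9367*w^2 + 8.7768*w + 4.4944)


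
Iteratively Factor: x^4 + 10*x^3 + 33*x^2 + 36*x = (x + 3)*(x^3 + 7*x^2 + 12*x) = (x + 3)^2*(x^2 + 4*x) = x*(x + 3)^2*(x + 4)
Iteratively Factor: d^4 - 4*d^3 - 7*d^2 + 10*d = (d)*(d^3 - 4*d^2 - 7*d + 10) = d*(d - 1)*(d^2 - 3*d - 10) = d*(d - 5)*(d - 1)*(d + 2)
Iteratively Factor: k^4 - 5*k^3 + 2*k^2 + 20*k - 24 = (k - 2)*(k^3 - 3*k^2 - 4*k + 12) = (k - 2)*(k + 2)*(k^2 - 5*k + 6) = (k - 2)^2*(k + 2)*(k - 3)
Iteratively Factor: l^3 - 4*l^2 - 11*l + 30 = (l - 2)*(l^2 - 2*l - 15) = (l - 2)*(l + 3)*(l - 5)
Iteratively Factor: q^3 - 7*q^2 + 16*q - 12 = (q - 2)*(q^2 - 5*q + 6) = (q - 2)^2*(q - 3)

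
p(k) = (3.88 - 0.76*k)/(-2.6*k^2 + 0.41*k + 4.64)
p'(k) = (3.88 - 0.76*k)*(5.2*k - 0.41)/(-2.6*k^2 + 0.41*k + 4.64)^2 - 0.76/(-2.6*k^2 + 0.41*k + 4.64)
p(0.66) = 0.89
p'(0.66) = 0.51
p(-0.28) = 0.95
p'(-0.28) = -0.58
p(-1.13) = 5.53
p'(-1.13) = -41.47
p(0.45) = 0.82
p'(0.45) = 0.19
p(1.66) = -1.42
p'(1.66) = 6.74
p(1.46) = -9.13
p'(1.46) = 218.43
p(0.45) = 0.82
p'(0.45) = 0.19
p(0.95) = 1.18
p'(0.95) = 1.70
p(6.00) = 0.01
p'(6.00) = 0.01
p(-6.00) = -0.09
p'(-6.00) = -0.02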